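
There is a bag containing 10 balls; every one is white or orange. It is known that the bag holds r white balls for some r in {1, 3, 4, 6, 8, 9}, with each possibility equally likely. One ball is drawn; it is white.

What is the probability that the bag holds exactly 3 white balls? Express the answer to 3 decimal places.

The likelihood of this draw under each hypothesis: P(data | r = 1) = (1/10) = 1/10; P(data | r = 3) = (3/10) = 3/10; P(data | r = 4) = (4/10) = 2/5; P(data | r = 6) = (6/10) = 3/5; P(data | r = 8) = (8/10) = 4/5; P(data | r = 9) = (9/10) = 9/10.
The prior-weighted likelihoods are 1/6 · 1/10 = 1/60, 1/6 · 3/10 = 1/20, 1/6 · 2/5 = 1/15, 1/6 · 3/5 = 1/10, 1/6 · 4/5 = 2/15, 1/6 · 9/10 = 3/20; these sum to 31/60.
Hence P(r = 3 | data) = (1/20) / (31/60) = 3/31.

0.097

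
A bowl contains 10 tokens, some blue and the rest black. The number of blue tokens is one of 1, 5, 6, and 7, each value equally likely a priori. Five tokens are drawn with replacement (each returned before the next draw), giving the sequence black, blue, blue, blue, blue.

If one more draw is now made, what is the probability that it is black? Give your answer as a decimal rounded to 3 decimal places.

0.374

Compute the likelihood of the observed sequence for each case: P(data | r = 1) = (9/10)(1/10)(1/10)(1/10)(1/10) = 9e-05; P(data | r = 5) = (5/10)(5/10)(5/10)(5/10)(5/10) = 0.03125; P(data | r = 6) = (4/10)(6/10)(6/10)(6/10)(6/10) = 0.05184; P(data | r = 7) = (3/10)(7/10)(7/10)(7/10)(7/10) = 0.07203.
Weighting by the prior gives 1/4 · 9e-05 = 2.25e-05, 1/4 · 0.03125 = 0.0078125, 1/4 · 0.05184 = 0.01296, 1/4 · 0.07203 = 0.018007; with total 0.038802.
Normalising, the posterior is P(r = 1 | data) = 0.00057986, P(r = 5 | data) = 0.20134, P(r = 6 | data) = 0.334, P(r = 7 | data) = 0.46408.
Averaging over the posterior, P(black next | data) = (9/10)(0.00057986) + (1/2)(0.20134) + (2/5)(0.334) + (3/10)(0.46408) = 0.37402.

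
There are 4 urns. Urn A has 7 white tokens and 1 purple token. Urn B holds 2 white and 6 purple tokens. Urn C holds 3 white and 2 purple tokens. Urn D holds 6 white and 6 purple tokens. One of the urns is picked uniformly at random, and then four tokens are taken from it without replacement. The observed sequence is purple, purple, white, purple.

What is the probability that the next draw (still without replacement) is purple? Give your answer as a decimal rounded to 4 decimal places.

For each hypothesis, P(data | H) works out to: P(data | urn A) = (1/8)(0/7) = 0; P(data | urn B) = (6/8)(5/7)(2/6)(4/5) = 1/7; P(data | urn C) = (2/5)(1/4)(3/3)(0/2) = 0; P(data | urn D) = (6/12)(5/11)(6/10)(4/9) = 2/33.
Multiplying each by its prior: 1/4 · 0 = 0, 1/4 · 1/7 = 1/28, 1/4 · 0 = 0, 1/4 · 2/33 = 1/66; summing to 47/924.
Normalising, the posterior is P(urn A | data) = 0, P(urn B | data) = 33/47, P(urn C | data) = 0, P(urn D | data) = 14/47.
Averaging over the posterior, P(purple next | data) = (3/4)(33/47) + (3/8)(14/47) = 30/47.

0.6383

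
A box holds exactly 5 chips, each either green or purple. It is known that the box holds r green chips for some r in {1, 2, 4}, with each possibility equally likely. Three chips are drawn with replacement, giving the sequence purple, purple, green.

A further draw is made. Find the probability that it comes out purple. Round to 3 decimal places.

0.642

Compute the likelihood of the observed sequence for each case: P(data | r = 1) = (4/5)(4/5)(1/5) = 16/125; P(data | r = 2) = (3/5)(3/5)(2/5) = 18/125; P(data | r = 4) = (1/5)(1/5)(4/5) = 4/125.
The prior-weighted likelihoods are 1/3 · 16/125 = 16/375, 1/3 · 18/125 = 6/125, 1/3 · 4/125 = 4/375; with total 38/375.
Normalising, the posterior is P(r = 1 | data) = 8/19, P(r = 2 | data) = 9/19, P(r = 4 | data) = 2/19.
The predictive probability is P(purple next | data) = (4/5)(8/19) + (3/5)(9/19) + (1/5)(2/19) = 61/95.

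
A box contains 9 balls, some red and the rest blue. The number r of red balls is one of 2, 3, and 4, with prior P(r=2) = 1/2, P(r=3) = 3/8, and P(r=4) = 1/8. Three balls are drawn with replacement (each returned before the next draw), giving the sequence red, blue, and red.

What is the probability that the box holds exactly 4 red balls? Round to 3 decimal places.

0.226

The likelihood of the observed sequence under each hypothesis: P(data | r = 2) = (2/9)(7/9)(2/9) = 28/729; P(data | r = 3) = (3/9)(6/9)(3/9) = 2/27; P(data | r = 4) = (4/9)(5/9)(4/9) = 80/729.
The prior-weighted likelihoods are 1/2 · 28/729 = 14/729, 3/8 · 2/27 = 1/36, 1/8 · 80/729 = 10/729; these sum to 59/972.
So P(r = 4 | data) = (10/729) / (59/972) = 40/177.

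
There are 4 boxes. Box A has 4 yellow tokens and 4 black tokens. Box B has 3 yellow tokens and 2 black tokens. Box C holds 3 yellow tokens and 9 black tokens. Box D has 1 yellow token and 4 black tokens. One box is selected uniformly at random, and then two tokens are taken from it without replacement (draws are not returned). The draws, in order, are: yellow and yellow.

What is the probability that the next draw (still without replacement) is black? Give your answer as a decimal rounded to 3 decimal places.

The likelihood of the observed sequence under each hypothesis: P(data | box A) = (4/8)(3/7) = 0.21429; P(data | box B) = (3/5)(2/4) = 0.3; P(data | box C) = (3/12)(2/11) = 0.045455; P(data | box D) = (1/5)(0/4) = 0.
Multiplying each by its prior: 1/4 · 0.21429 = 0.053571, 1/4 · 0.3 = 0.075, 1/4 · 0.045455 = 0.011364, 1/4 · 0 = 0; summing to 0.13994.
The posterior is then P(box A | data) = 0.38283, P(box B | data) = 0.53596, P(box C | data) = 0.081206, P(box D | data) = 0.
The predictive probability is P(black next | data) = (2/3)(0.38283) + (2/3)(0.53596) + (9/10)(0.081206) = 0.68561.

0.686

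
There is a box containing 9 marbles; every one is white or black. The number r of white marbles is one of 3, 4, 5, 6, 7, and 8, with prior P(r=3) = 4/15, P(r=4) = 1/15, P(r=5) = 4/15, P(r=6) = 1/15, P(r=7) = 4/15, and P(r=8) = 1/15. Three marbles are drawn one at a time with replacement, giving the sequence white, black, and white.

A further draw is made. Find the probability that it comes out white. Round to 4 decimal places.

0.6060

Compute the likelihood of the observed sequence for each case: P(data | r = 3) = (3/9)(6/9)(3/9) = 0.074074; P(data | r = 4) = (4/9)(5/9)(4/9) = 0.10974; P(data | r = 5) = (5/9)(4/9)(5/9) = 0.13717; P(data | r = 6) = (6/9)(3/9)(6/9) = 0.14815; P(data | r = 7) = (7/9)(2/9)(7/9) = 0.13443; P(data | r = 8) = (8/9)(1/9)(8/9) = 0.087791.
Weighting by the prior gives 4/15 · 0.074074 = 0.019753, 1/15 · 0.10974 = 0.007316, 4/15 · 0.13717 = 0.03658, 1/15 · 0.14815 = 0.0098765, 4/15 · 0.13443 = 0.035848, 1/15 · 0.087791 = 0.0058528; summing to 0.11523.
The posterior is then P(r = 3 | data) = 0.17143, P(r = 4 | data) = 0.063492, P(r = 5 | data) = 0.31746, P(r = 6 | data) = 0.085714, P(r = 7 | data) = 0.31111, P(r = 8 | data) = 0.050794.
The predictive probability is P(white next | data) = (1/3)(0.17143) + (4/9)(0.063492) + (5/9)(0.31746) + (2/3)(0.085714) + (7/9)(0.31111) + (8/9)(0.050794) = 0.606.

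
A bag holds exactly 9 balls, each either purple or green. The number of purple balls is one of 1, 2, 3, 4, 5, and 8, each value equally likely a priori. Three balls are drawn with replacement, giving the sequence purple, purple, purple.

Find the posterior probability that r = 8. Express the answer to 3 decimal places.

0.695

Compute the likelihood of the observed sequence for each case: P(data | r = 1) = (1/9)(1/9)(1/9) = 0.0013717; P(data | r = 2) = (2/9)(2/9)(2/9) = 0.010974; P(data | r = 3) = (3/9)(3/9)(3/9) = 0.037037; P(data | r = 4) = (4/9)(4/9)(4/9) = 0.087791; P(data | r = 5) = (5/9)(5/9)(5/9) = 0.17147; P(data | r = 8) = (8/9)(8/9)(8/9) = 0.70233.
The prior-weighted likelihoods are 1/6 · 0.0013717 = 0.00022862, 1/6 · 0.010974 = 0.001829, 1/6 · 0.037037 = 0.0061728, 1/6 · 0.087791 = 0.014632, 1/6 · 0.17147 = 0.028578, 1/6 · 0.70233 = 0.11706; these sum to 0.1685.
By Bayes' rule, P(r = 8 | data) = (0.11706) / (0.1685) = 0.69471.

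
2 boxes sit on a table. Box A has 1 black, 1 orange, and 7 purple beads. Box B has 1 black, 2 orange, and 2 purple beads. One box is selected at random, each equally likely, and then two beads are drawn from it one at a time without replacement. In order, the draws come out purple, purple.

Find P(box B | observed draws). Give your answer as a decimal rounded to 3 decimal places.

For each hypothesis, P(data | H) works out to: P(data | box A) = (7/9)(6/8) = 7/12; P(data | box B) = (2/5)(1/4) = 1/10.
The prior-weighted likelihoods are 1/2 · 7/12 = 7/24, 1/2 · 1/10 = 1/20; summing to 41/120.
Hence P(box B | data) = (1/20) / (41/120) = 6/41.

0.146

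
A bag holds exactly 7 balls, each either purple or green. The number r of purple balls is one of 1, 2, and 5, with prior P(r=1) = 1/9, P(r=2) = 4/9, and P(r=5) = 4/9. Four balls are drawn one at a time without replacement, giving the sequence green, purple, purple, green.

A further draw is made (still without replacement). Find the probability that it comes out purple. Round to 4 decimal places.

0.5000

Under each hypothesis, the probability of the observed sequence is: P(data | r = 1) = (6/7)(1/6)(0/5) = 0; P(data | r = 2) = (5/7)(2/6)(1/5)(4/4) = 1/21; P(data | r = 5) = (2/7)(5/6)(4/5)(1/4) = 1/21.
Multiplying each by its prior: 1/9 · 0 = 0, 4/9 · 1/21 = 4/189, 4/9 · 1/21 = 4/189; with total 8/189.
Dividing through by the total gives posterior P(r = 1 | data) = 0, P(r = 2 | data) = 1/2, P(r = 5 | data) = 1/2.
The predictive probability is P(purple next | data) = (0)(1/2) + (1)(1/2) = 1/2.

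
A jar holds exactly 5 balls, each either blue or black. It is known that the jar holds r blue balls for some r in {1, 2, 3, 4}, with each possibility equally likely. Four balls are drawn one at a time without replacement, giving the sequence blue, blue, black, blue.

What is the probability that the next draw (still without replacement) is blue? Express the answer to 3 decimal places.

Compute the likelihood of the observed sequence for each case: P(data | r = 1) = (1/5)(0/4) = 0; P(data | r = 2) = (2/5)(1/4)(3/3)(0/2) = 0; P(data | r = 3) = (3/5)(2/4)(2/3)(1/2) = 1/10; P(data | r = 4) = (4/5)(3/4)(1/3)(2/2) = 1/5.
Multiplying each by its prior: 1/4 · 0 = 0, 1/4 · 0 = 0, 1/4 · 1/10 = 1/40, 1/4 · 1/5 = 1/20; these sum to 3/40.
The posterior is then P(r = 1 | data) = 0, P(r = 2 | data) = 0, P(r = 3 | data) = 1/3, P(r = 4 | data) = 2/3.
So P(blue next | data) = Σ P(blue next | H) P(H | data) = (0)(1/3) + (1)(2/3) = 2/3.

0.667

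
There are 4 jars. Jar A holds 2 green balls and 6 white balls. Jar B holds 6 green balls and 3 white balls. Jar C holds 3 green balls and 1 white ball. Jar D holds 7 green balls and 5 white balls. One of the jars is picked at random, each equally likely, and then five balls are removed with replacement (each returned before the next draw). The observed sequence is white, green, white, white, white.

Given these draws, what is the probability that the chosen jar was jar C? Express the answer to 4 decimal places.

Under each hypothesis, the probability of the observed sequence is: P(data | jar A) = (6/8)(2/8)(6/8)(6/8)(6/8) = 0.079102; P(data | jar B) = (3/9)(6/9)(3/9)(3/9)(3/9) = 0.0082305; P(data | jar C) = (1/4)(3/4)(1/4)(1/4)(1/4) = 0.0029297; P(data | jar D) = (5/12)(7/12)(5/12)(5/12)(5/12) = 0.017582.
The prior-weighted likelihoods are 1/4 · 0.079102 = 0.019775, 1/4 · 0.0082305 = 0.0020576, 1/4 · 0.0029297 = 0.00073242, 1/4 · 0.017582 = 0.0043955; with total 0.026961.
Hence P(jar C | data) = (0.00073242) / (0.026961) = 0.027166.

0.0272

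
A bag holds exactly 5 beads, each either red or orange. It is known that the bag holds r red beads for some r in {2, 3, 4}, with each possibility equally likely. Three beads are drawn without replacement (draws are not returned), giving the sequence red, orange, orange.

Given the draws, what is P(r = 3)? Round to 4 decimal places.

0.3333

Compute the likelihood of the observed sequence for each case: P(data | r = 2) = (2/5)(3/4)(2/3) = 1/5; P(data | r = 3) = (3/5)(2/4)(1/3) = 1/10; P(data | r = 4) = (4/5)(1/4)(0/3) = 0.
Multiplying each by its prior: 1/3 · 1/5 = 1/15, 1/3 · 1/10 = 1/30, 1/3 · 0 = 0; summing to 1/10.
Hence P(r = 3 | data) = (1/30) / (1/10) = 1/3.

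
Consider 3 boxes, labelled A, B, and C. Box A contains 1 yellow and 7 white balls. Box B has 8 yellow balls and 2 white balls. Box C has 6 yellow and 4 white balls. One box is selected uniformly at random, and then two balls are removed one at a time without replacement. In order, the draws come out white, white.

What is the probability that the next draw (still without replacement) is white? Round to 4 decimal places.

0.7270

For each hypothesis, P(data | H) works out to: P(data | box A) = (7/8)(6/7) = 3/4; P(data | box B) = (2/10)(1/9) = 1/45; P(data | box C) = (4/10)(3/9) = 2/15.
Multiplying each by its prior: 1/3 · 3/4 = 1/4, 1/3 · 1/45 = 1/135, 1/3 · 2/15 = 2/45; with total 163/540.
Normalising, the posterior is P(box A | data) = 135/163, P(box B | data) = 4/163, P(box C | data) = 24/163.
So P(white next | data) = Σ P(white next | H) P(H | data) = (5/6)(135/163) + (0)(4/163) + (1/4)(24/163) = 237/326.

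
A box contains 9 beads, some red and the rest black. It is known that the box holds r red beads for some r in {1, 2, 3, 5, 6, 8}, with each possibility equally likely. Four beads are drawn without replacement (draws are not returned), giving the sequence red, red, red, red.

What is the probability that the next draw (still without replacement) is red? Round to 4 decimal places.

0.7000

For each hypothesis, P(data | H) works out to: P(data | r = 1) = (1/9)(0/8) = 0; P(data | r = 2) = (2/9)(1/8)(0/7) = 0; P(data | r = 3) = (3/9)(2/8)(1/7)(0/6) = 0; P(data | r = 5) = (5/9)(4/8)(3/7)(2/6) = 5/126; P(data | r = 6) = (6/9)(5/8)(4/7)(3/6) = 5/42; P(data | r = 8) = (8/9)(7/8)(6/7)(5/6) = 5/9.
The prior-weighted likelihoods are 1/6 · 0 = 0, 1/6 · 0 = 0, 1/6 · 0 = 0, 1/6 · 5/126 = 5/756, 1/6 · 5/42 = 5/252, 1/6 · 5/9 = 5/54; these sum to 5/42.
Normalising, the posterior is P(r = 1 | data) = 0, P(r = 2 | data) = 0, P(r = 3 | data) = 0, P(r = 5 | data) = 1/18, P(r = 6 | data) = 1/6, P(r = 8 | data) = 7/9.
So P(red next | data) = Σ P(red next | H) P(H | data) = (1/5)(1/18) + (2/5)(1/6) + (4/5)(7/9) = 7/10.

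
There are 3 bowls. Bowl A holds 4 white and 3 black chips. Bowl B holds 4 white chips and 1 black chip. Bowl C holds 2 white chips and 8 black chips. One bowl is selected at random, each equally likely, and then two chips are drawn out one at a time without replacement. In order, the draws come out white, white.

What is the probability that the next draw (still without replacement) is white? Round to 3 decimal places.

The likelihood of the observed sequence under each hypothesis: P(data | bowl A) = (4/7)(3/6) = 2/7; P(data | bowl B) = (4/5)(3/4) = 3/5; P(data | bowl C) = (2/10)(1/9) = 1/45.
Weighting by the prior gives 1/3 · 2/7 = 2/21, 1/3 · 3/5 = 1/5, 1/3 · 1/45 = 1/135; with total 286/945.
Dividing through by the total gives posterior P(bowl A | data) = 45/143, P(bowl B | data) = 189/286, P(bowl C | data) = 7/286.
The predictive probability is P(white next | data) = (2/5)(45/143) + (2/3)(189/286) + (0)(7/286) = 81/143.

0.566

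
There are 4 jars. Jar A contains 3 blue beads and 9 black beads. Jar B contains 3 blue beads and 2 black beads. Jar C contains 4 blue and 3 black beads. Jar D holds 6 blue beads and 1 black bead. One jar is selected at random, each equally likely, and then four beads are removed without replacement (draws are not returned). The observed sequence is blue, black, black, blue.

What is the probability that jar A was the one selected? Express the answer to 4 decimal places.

Compute the likelihood of the observed sequence for each case: P(data | jar A) = (3/12)(9/11)(8/10)(2/9) = 0.036364; P(data | jar B) = (3/5)(2/4)(1/3)(2/2) = 0.1; P(data | jar C) = (4/7)(3/6)(2/5)(3/4) = 0.085714; P(data | jar D) = (6/7)(1/6)(0/5) = 0.
The prior-weighted likelihoods are 1/4 · 0.036364 = 0.0090909, 1/4 · 0.1 = 0.025, 1/4 · 0.085714 = 0.021429, 1/4 · 0 = 0; summing to 0.055519.
Hence P(jar A | data) = (0.0090909) / (0.055519) = 0.16374.

0.1637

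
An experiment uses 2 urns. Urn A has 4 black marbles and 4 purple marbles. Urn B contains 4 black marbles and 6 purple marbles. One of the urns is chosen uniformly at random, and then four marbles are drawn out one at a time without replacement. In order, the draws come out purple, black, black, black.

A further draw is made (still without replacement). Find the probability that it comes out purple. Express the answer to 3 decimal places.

0.778

For each hypothesis, P(data | H) works out to: P(data | urn A) = (4/8)(4/7)(3/6)(2/5) = 2/35; P(data | urn B) = (6/10)(4/9)(3/8)(2/7) = 1/35.
The prior-weighted likelihoods are 1/2 · 2/35 = 1/35, 1/2 · 1/35 = 1/70; summing to 3/70.
Dividing through by the total gives posterior P(urn A | data) = 2/3, P(urn B | data) = 1/3.
Averaging over the posterior, P(purple next | data) = (3/4)(2/3) + (5/6)(1/3) = 7/9.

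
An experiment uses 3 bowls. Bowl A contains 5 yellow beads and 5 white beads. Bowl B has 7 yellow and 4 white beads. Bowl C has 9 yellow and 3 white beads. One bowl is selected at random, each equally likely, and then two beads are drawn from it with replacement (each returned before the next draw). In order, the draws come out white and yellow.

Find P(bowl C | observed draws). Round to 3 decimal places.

0.280

Under each hypothesis, the probability of the observed sequence is: P(data | bowl A) = (5/10)(5/10) = 0.25; P(data | bowl B) = (4/11)(7/11) = 0.2314; P(data | bowl C) = (3/12)(9/12) = 0.1875.
Multiplying each by its prior: 1/3 · 0.25 = 0.083333, 1/3 · 0.2314 = 0.077135, 1/3 · 0.1875 = 0.0625; summing to 0.22297.
Therefore the posterior P(bowl C | data) = (0.0625) / (0.22297) = 0.28031.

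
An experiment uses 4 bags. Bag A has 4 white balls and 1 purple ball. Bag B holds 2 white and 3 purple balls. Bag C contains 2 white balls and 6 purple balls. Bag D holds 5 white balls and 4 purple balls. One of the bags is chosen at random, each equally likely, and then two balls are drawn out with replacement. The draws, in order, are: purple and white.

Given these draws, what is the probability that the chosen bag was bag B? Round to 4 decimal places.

0.2876

For each hypothesis, P(data | H) works out to: P(data | bag A) = (1/5)(4/5) = 0.16; P(data | bag B) = (3/5)(2/5) = 0.24; P(data | bag C) = (6/8)(2/8) = 0.1875; P(data | bag D) = (4/9)(5/9) = 0.24691.
Multiplying each by its prior: 1/4 · 0.16 = 0.04, 1/4 · 0.24 = 0.06, 1/4 · 0.1875 = 0.046875, 1/4 · 0.24691 = 0.061728; these sum to 0.2086.
By Bayes' rule, P(bag B | data) = (0.06) / (0.2086) = 0.28763.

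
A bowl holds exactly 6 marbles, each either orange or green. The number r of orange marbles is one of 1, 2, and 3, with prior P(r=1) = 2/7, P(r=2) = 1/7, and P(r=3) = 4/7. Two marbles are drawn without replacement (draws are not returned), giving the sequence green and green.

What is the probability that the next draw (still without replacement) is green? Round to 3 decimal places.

For each hypothesis, P(data | H) works out to: P(data | r = 1) = (5/6)(4/5) = 2/3; P(data | r = 2) = (4/6)(3/5) = 2/5; P(data | r = 3) = (3/6)(2/5) = 1/5.
Multiplying each by its prior: 2/7 · 2/3 = 4/21, 1/7 · 2/5 = 2/35, 4/7 · 1/5 = 4/35; with total 38/105.
Dividing through by the total gives posterior P(r = 1 | data) = 10/19, P(r = 2 | data) = 3/19, P(r = 3 | data) = 6/19.
The predictive probability is P(green next | data) = (3/4)(10/19) + (1/2)(3/19) + (1/4)(6/19) = 21/38.

0.553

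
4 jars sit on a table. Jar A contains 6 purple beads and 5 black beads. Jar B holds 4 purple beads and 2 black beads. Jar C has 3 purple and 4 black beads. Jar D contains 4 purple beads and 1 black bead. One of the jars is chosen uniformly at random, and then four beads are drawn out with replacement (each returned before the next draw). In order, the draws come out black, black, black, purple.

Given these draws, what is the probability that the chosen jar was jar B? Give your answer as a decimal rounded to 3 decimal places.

0.152

Compute the likelihood of the observed sequence for each case: P(data | jar A) = (5/11)(5/11)(5/11)(6/11) = 0.051226; P(data | jar B) = (2/6)(2/6)(2/6)(4/6) = 0.024691; P(data | jar C) = (4/7)(4/7)(4/7)(3/7) = 0.079967; P(data | jar D) = (1/5)(1/5)(1/5)(4/5) = 0.0064.
Weighting by the prior gives 1/4 · 0.051226 = 0.012807, 1/4 · 0.024691 = 0.0061728, 1/4 · 0.079967 = 0.019992, 1/4 · 0.0064 = 0.0016; summing to 0.040571.
Therefore the posterior P(jar B | data) = (0.0061728) / (0.040571) = 0.15215.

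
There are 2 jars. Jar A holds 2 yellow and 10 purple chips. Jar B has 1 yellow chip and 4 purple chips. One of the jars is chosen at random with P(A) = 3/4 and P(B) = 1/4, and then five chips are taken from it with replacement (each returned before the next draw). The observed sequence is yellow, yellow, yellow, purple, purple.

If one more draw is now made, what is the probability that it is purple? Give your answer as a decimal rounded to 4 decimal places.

Under each hypothesis, the probability of the observed sequence is: P(data | jar A) = (2/12)(2/12)(2/12)(10/12)(10/12) = 0.003215; P(data | jar B) = (1/5)(1/5)(1/5)(4/5)(4/5) = 0.00512.
Multiplying each by its prior: 3/4 · 0.003215 = 0.0024113, 1/4 · 0.00512 = 0.00128; these sum to 0.0036913.
Normalising, the posterior is P(jar A | data) = 0.65324, P(jar B | data) = 0.34676.
Averaging over the posterior, P(purple next | data) = (5/6)(0.65324) + (4/5)(0.34676) = 0.82177.

0.8218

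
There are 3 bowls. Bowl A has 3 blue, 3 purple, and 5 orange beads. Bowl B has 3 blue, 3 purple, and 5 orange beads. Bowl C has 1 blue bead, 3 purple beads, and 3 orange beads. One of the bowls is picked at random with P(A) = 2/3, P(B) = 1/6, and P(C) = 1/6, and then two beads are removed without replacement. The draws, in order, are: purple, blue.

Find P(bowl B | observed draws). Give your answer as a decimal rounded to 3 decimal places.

0.170

The likelihood of the observed sequence under each hypothesis: P(data | bowl A) = (3/11)(3/10) = 9/110; P(data | bowl B) = (3/11)(3/10) = 9/110; P(data | bowl C) = (3/7)(1/6) = 1/14.
The prior-weighted likelihoods are 2/3 · 9/110 = 3/55, 1/6 · 9/110 = 3/220, 1/6 · 1/14 = 1/84; these sum to 37/462.
Hence P(bowl B | data) = (3/220) / (37/462) = 63/370.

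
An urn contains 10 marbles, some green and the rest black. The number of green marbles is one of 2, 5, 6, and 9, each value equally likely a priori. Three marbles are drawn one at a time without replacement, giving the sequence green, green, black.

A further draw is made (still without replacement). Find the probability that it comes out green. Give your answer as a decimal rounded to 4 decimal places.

Under each hypothesis, the probability of the observed sequence is: P(data | r = 2) = (2/10)(1/9)(8/8) = 1/45; P(data | r = 5) = (5/10)(4/9)(5/8) = 5/36; P(data | r = 6) = (6/10)(5/9)(4/8) = 1/6; P(data | r = 9) = (9/10)(8/9)(1/8) = 1/10.
Weighting by the prior gives 1/4 · 1/45 = 1/180, 1/4 · 5/36 = 5/144, 1/4 · 1/6 = 1/24, 1/4 · 1/10 = 1/40; summing to 77/720.
The posterior is then P(r = 2 | data) = 4/77, P(r = 5 | data) = 25/77, P(r = 6 | data) = 30/77, P(r = 9 | data) = 18/77.
So P(green next | data) = Σ P(green next | H) P(H | data) = (0)(4/77) + (3/7)(25/77) + (4/7)(30/77) + (1)(18/77) = 321/539.

0.5955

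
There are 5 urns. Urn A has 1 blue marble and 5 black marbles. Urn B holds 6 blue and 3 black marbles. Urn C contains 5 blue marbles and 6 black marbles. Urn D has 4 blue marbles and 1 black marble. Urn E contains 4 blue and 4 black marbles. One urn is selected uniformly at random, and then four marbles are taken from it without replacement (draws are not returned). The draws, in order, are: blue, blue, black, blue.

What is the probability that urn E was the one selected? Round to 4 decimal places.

0.1355

Under each hypothesis, the probability of the observed sequence is: P(data | urn A) = (1/6)(0/5) = 0; P(data | urn B) = (6/9)(5/8)(3/7)(4/6) = 0.11905; P(data | urn C) = (5/11)(4/10)(6/9)(3/8) = 0.045455; P(data | urn D) = (4/5)(3/4)(1/3)(2/2) = 0.2; P(data | urn E) = (4/8)(3/7)(4/6)(2/5) = 0.057143.
The prior-weighted likelihoods are 1/5 · 0 = 0, 1/5 · 0.11905 = 0.02381, 1/5 · 0.045455 = 0.0090909, 1/5 · 0.2 = 0.04, 1/5 · 0.057143 = 0.011429; with total 0.084329.
Therefore the posterior P(urn E | data) = (0.011429) / (0.084329) = 0.13552.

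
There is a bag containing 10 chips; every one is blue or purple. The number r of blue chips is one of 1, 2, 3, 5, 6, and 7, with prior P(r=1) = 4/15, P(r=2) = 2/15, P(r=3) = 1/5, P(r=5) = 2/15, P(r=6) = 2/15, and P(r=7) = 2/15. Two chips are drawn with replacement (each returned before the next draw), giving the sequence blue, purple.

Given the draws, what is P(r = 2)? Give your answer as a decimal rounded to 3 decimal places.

For each hypothesis, P(data | H) works out to: P(data | r = 1) = (1/10)(9/10) = 0.09; P(data | r = 2) = (2/10)(8/10) = 0.16; P(data | r = 3) = (3/10)(7/10) = 0.21; P(data | r = 5) = (5/10)(5/10) = 0.25; P(data | r = 6) = (6/10)(4/10) = 0.24; P(data | r = 7) = (7/10)(3/10) = 0.21.
Weighting by the prior gives 4/15 · 0.09 = 0.024, 2/15 · 0.16 = 0.021333, 1/5 · 0.21 = 0.042, 2/15 · 0.25 = 0.033333, 2/15 · 0.24 = 0.032, 2/15 · 0.21 = 0.028; with total 0.18067.
Therefore the posterior P(r = 2 | data) = (0.021333) / (0.18067) = 0.11808.

0.118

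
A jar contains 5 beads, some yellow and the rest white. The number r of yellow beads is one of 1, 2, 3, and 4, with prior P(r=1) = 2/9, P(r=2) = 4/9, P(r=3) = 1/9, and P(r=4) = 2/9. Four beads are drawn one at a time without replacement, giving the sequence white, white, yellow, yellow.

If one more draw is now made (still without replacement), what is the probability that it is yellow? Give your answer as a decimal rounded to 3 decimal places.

The likelihood of the observed sequence under each hypothesis: P(data | r = 1) = (4/5)(3/4)(1/3)(0/2) = 0; P(data | r = 2) = (3/5)(2/4)(2/3)(1/2) = 1/10; P(data | r = 3) = (2/5)(1/4)(3/3)(2/2) = 1/10; P(data | r = 4) = (1/5)(0/4) = 0.
Multiplying each by its prior: 2/9 · 0 = 0, 4/9 · 1/10 = 2/45, 1/9 · 1/10 = 1/90, 2/9 · 0 = 0; these sum to 1/18.
The posterior is then P(r = 1 | data) = 0, P(r = 2 | data) = 4/5, P(r = 3 | data) = 1/5, P(r = 4 | data) = 0.
The predictive probability is P(yellow next | data) = (0)(4/5) + (1)(1/5) = 1/5.

0.200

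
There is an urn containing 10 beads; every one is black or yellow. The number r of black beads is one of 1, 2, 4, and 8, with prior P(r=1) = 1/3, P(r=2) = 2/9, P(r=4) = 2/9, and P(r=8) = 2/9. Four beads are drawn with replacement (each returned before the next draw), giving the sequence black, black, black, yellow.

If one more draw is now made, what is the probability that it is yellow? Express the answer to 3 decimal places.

For each hypothesis, P(data | H) works out to: P(data | r = 1) = (1/10)(1/10)(1/10)(9/10) = 0.0009; P(data | r = 2) = (2/10)(2/10)(2/10)(8/10) = 0.0064; P(data | r = 4) = (4/10)(4/10)(4/10)(6/10) = 0.0384; P(data | r = 8) = (8/10)(8/10)(8/10)(2/10) = 0.1024.
Weighting by the prior gives 1/3 · 0.0009 = 0.0003, 2/9 · 0.0064 = 0.0014222, 2/9 · 0.0384 = 0.0085333, 2/9 · 0.1024 = 0.022756; summing to 0.033011.
Dividing through by the total gives posterior P(r = 1 | data) = 0.0090878, P(r = 2 | data) = 0.043083, P(r = 4 | data) = 0.2585, P(r = 8 | data) = 0.68933.
Averaging over the posterior, P(yellow next | data) = (9/10)(0.0090878) + (4/5)(0.043083) + (3/5)(0.2585) + (1/5)(0.68933) = 0.33561.

0.336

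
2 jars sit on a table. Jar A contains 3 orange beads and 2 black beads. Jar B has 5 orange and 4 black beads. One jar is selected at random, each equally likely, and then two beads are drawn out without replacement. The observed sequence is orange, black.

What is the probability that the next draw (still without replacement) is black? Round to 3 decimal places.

Under each hypothesis, the probability of the observed sequence is: P(data | jar A) = (3/5)(2/4) = 3/10; P(data | jar B) = (5/9)(4/8) = 5/18.
The prior-weighted likelihoods are 1/2 · 3/10 = 3/20, 1/2 · 5/18 = 5/36; with total 13/45.
Dividing through by the total gives posterior P(jar A | data) = 27/52, P(jar B | data) = 25/52.
So P(black next | data) = Σ P(black next | H) P(H | data) = (1/3)(27/52) + (3/7)(25/52) = 69/182.

0.379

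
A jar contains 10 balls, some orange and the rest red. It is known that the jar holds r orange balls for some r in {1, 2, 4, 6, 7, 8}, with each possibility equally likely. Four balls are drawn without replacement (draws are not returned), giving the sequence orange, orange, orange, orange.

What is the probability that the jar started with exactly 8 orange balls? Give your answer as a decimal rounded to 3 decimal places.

Compute the likelihood of the observed sequence for each case: P(data | r = 1) = (1/10)(0/9) = 0; P(data | r = 2) = (2/10)(1/9)(0/8) = 0; P(data | r = 4) = (4/10)(3/9)(2/8)(1/7) = 0.0047619; P(data | r = 6) = (6/10)(5/9)(4/8)(3/7) = 0.071429; P(data | r = 7) = (7/10)(6/9)(5/8)(4/7) = 0.16667; P(data | r = 8) = (8/10)(7/9)(6/8)(5/7) = 0.33333.
Weighting by the prior gives 1/6 · 0 = 0, 1/6 · 0 = 0, 1/6 · 0.0047619 = 0.00079365, 1/6 · 0.071429 = 0.011905, 1/6 · 0.16667 = 0.027778, 1/6 · 0.33333 = 0.055556; with total 0.096032.
Therefore the posterior P(r = 8 | data) = (0.055556) / (0.096032) = 0.57851.

0.579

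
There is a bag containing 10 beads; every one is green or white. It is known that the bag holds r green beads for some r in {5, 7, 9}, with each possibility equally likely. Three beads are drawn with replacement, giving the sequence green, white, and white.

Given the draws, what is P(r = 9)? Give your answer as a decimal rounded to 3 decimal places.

For each hypothesis, P(data | H) works out to: P(data | r = 5) = (5/10)(5/10)(5/10) = 0.125; P(data | r = 7) = (7/10)(3/10)(3/10) = 0.063; P(data | r = 9) = (9/10)(1/10)(1/10) = 0.009.
Weighting by the prior gives 1/3 · 0.125 = 0.041667, 1/3 · 0.063 = 0.021, 1/3 · 0.009 = 0.003; these sum to 0.065667.
By Bayes' rule, P(r = 9 | data) = (0.003) / (0.065667) = 0.045685.

0.046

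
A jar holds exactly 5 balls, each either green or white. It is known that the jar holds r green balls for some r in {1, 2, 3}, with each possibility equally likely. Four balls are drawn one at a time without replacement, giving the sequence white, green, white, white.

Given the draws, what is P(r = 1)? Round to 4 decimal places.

Compute the likelihood of the observed sequence for each case: P(data | r = 1) = (4/5)(1/4)(3/3)(2/2) = 1/5; P(data | r = 2) = (3/5)(2/4)(2/3)(1/2) = 1/10; P(data | r = 3) = (2/5)(3/4)(1/3)(0/2) = 0.
The prior-weighted likelihoods are 1/3 · 1/5 = 1/15, 1/3 · 1/10 = 1/30, 1/3 · 0 = 0; summing to 1/10.
Therefore the posterior P(r = 1 | data) = (1/15) / (1/10) = 2/3.

0.6667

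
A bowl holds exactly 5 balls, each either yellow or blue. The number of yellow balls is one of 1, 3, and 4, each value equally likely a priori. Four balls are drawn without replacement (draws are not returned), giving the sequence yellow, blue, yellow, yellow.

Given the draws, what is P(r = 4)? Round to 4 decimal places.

The likelihood of the observed sequence under each hypothesis: P(data | r = 1) = (1/5)(4/4)(0/3) = 0; P(data | r = 3) = (3/5)(2/4)(2/3)(1/2) = 1/10; P(data | r = 4) = (4/5)(1/4)(3/3)(2/2) = 1/5.
The prior-weighted likelihoods are 1/3 · 0 = 0, 1/3 · 1/10 = 1/30, 1/3 · 1/5 = 1/15; these sum to 1/10.
So P(r = 4 | data) = (1/15) / (1/10) = 2/3.

0.6667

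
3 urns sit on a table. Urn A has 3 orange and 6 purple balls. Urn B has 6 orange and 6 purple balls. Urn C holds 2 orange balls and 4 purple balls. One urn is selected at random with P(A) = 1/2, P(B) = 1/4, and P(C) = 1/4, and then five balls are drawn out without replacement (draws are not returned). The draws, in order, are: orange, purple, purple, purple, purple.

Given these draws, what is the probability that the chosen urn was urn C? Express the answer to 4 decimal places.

Under each hypothesis, the probability of the observed sequence is: P(data | urn A) = (3/9)(6/8)(5/7)(4/6)(3/5) = 0.071429; P(data | urn B) = (6/12)(6/11)(5/10)(4/9)(3/8) = 0.022727; P(data | urn C) = (2/6)(4/5)(3/4)(2/3)(1/2) = 0.066667.
Multiplying each by its prior: 1/2 · 0.071429 = 0.035714, 1/4 · 0.022727 = 0.0056818, 1/4 · 0.066667 = 0.016667; summing to 0.058063.
Therefore the posterior P(urn C | data) = (0.016667) / (0.058063) = 0.28705.

0.2870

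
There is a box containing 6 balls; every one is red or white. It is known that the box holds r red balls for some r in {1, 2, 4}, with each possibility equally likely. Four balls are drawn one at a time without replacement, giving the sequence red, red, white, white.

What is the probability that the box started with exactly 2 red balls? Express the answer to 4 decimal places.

Compute the likelihood of the observed sequence for each case: P(data | r = 1) = (1/6)(0/5) = 0; P(data | r = 2) = (2/6)(1/5)(4/4)(3/3) = 1/15; P(data | r = 4) = (4/6)(3/5)(2/4)(1/3) = 1/15.
Multiplying each by its prior: 1/3 · 0 = 0, 1/3 · 1/15 = 1/45, 1/3 · 1/15 = 1/45; these sum to 2/45.
So P(r = 2 | data) = (1/45) / (2/45) = 1/2.

0.5000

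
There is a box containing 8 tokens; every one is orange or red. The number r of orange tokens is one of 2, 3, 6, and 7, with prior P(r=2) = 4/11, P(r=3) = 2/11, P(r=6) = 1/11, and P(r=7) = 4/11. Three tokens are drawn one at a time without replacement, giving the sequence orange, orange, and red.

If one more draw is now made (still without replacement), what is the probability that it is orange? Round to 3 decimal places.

Under each hypothesis, the probability of the observed sequence is: P(data | r = 2) = (2/8)(1/7)(6/6) = 1/28; P(data | r = 3) = (3/8)(2/7)(5/6) = 5/56; P(data | r = 6) = (6/8)(5/7)(2/6) = 5/28; P(data | r = 7) = (7/8)(6/7)(1/6) = 1/8.
The prior-weighted likelihoods are 4/11 · 1/28 = 1/77, 2/11 · 5/56 = 5/308, 1/11 · 5/28 = 5/308, 4/11 · 1/8 = 1/22; with total 1/11.
Normalising, the posterior is P(r = 2 | data) = 1/7, P(r = 3 | data) = 5/28, P(r = 6 | data) = 5/28, P(r = 7 | data) = 1/2.
The predictive probability is P(orange next | data) = (0)(1/7) + (1/5)(5/28) + (4/5)(5/28) + (1)(1/2) = 19/28.

0.679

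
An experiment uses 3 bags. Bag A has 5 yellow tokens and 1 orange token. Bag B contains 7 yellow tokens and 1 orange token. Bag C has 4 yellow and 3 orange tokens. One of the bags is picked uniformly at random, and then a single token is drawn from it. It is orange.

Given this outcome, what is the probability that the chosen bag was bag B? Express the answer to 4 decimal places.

Compute the likelihood of this draw for each case: P(data | bag A) = (1/6) = 1/6; P(data | bag B) = (1/8) = 1/8; P(data | bag C) = (3/7) = 3/7.
Weighting by the prior gives 1/3 · 1/6 = 1/18, 1/3 · 1/8 = 1/24, 1/3 · 3/7 = 1/7; with total 121/504.
So P(bag B | data) = (1/24) / (121/504) = 21/121.

0.1736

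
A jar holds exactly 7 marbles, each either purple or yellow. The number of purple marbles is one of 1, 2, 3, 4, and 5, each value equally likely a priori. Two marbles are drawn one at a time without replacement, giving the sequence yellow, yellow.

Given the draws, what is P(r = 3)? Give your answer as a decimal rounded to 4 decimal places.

Under each hypothesis, the probability of the observed sequence is: P(data | r = 1) = (6/7)(5/6) = 5/7; P(data | r = 2) = (5/7)(4/6) = 10/21; P(data | r = 3) = (4/7)(3/6) = 2/7; P(data | r = 4) = (3/7)(2/6) = 1/7; P(data | r = 5) = (2/7)(1/6) = 1/21.
Multiplying each by its prior: 1/5 · 5/7 = 1/7, 1/5 · 10/21 = 2/21, 1/5 · 2/7 = 2/35, 1/5 · 1/7 = 1/35, 1/5 · 1/21 = 1/105; with total 1/3.
Hence P(r = 3 | data) = (2/35) / (1/3) = 6/35.

0.1714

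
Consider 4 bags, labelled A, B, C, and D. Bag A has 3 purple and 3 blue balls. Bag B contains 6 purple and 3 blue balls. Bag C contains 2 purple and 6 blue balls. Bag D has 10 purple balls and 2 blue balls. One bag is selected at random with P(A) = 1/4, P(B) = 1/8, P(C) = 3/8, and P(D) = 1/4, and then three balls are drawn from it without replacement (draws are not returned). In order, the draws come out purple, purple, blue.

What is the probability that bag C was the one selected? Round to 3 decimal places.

0.125

Compute the likelihood of the observed sequence for each case: P(data | bag A) = (3/6)(2/5)(3/4) = 0.15; P(data | bag B) = (6/9)(5/8)(3/7) = 0.17857; P(data | bag C) = (2/8)(1/7)(6/6) = 0.035714; P(data | bag D) = (10/12)(9/11)(2/10) = 0.13636.
The prior-weighted likelihoods are 1/4 · 0.15 = 0.0375, 1/8 · 0.17857 = 0.022321, 3/8 · 0.035714 = 0.013393, 1/4 · 0.13636 = 0.034091; these sum to 0.10731.
Hence P(bag C | data) = (0.013393) / (0.10731) = 0.12481.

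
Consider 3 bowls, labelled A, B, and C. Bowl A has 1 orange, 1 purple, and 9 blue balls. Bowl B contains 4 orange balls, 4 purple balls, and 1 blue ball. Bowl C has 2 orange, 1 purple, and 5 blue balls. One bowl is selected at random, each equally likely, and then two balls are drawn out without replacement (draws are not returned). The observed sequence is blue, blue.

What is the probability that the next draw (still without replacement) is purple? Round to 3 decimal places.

The likelihood of the observed sequence under each hypothesis: P(data | bowl A) = (9/11)(8/10) = 0.65455; P(data | bowl B) = (1/9)(0/8) = 0; P(data | bowl C) = (5/8)(4/7) = 0.35714.
Weighting by the prior gives 1/3 · 0.65455 = 0.21818, 1/3 · 0 = 0, 1/3 · 0.35714 = 0.11905; summing to 0.33723.
The posterior is then P(bowl A | data) = 0.64698, P(bowl B | data) = 0, P(bowl C | data) = 0.35302.
The predictive probability is P(purple next | data) = (1/9)(0.64698) + (1/6)(0.35302) = 0.13072.

0.131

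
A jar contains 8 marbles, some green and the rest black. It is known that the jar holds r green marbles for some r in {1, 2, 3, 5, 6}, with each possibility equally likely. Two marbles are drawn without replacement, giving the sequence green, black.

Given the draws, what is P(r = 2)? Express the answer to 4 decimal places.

0.1967

The likelihood of the observed sequence under each hypothesis: P(data | r = 1) = (1/8)(7/7) = 1/8; P(data | r = 2) = (2/8)(6/7) = 3/14; P(data | r = 3) = (3/8)(5/7) = 15/56; P(data | r = 5) = (5/8)(3/7) = 15/56; P(data | r = 6) = (6/8)(2/7) = 3/14.
Weighting by the prior gives 1/5 · 1/8 = 1/40, 1/5 · 3/14 = 3/70, 1/5 · 15/56 = 3/56, 1/5 · 15/56 = 3/56, 1/5 · 3/14 = 3/70; with total 61/280.
Hence P(r = 2 | data) = (3/70) / (61/280) = 12/61.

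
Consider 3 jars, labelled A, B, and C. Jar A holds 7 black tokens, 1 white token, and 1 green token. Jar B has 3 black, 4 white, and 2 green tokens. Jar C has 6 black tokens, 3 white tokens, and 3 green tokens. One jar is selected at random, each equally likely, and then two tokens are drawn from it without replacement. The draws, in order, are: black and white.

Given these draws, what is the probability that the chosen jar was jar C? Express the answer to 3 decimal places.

0.341

For each hypothesis, P(data | H) works out to: P(data | jar A) = (7/9)(1/8) = 0.097222; P(data | jar B) = (3/9)(4/8) = 0.16667; P(data | jar C) = (6/12)(3/11) = 0.13636.
Multiplying each by its prior: 1/3 · 0.097222 = 0.032407, 1/3 · 0.16667 = 0.055556, 1/3 · 0.13636 = 0.045455; summing to 0.13342.
So P(jar C | data) = (0.045455) / (0.13342) = 0.34069.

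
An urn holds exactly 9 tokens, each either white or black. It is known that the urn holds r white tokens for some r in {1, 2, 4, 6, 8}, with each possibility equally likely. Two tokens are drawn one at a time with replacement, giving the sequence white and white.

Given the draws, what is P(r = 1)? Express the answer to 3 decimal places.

0.008

For each hypothesis, P(data | H) works out to: P(data | r = 1) = (1/9)(1/9) = 1/81; P(data | r = 2) = (2/9)(2/9) = 4/81; P(data | r = 4) = (4/9)(4/9) = 16/81; P(data | r = 6) = (6/9)(6/9) = 4/9; P(data | r = 8) = (8/9)(8/9) = 64/81.
The prior-weighted likelihoods are 1/5 · 1/81 = 1/405, 1/5 · 4/81 = 4/405, 1/5 · 16/81 = 16/405, 1/5 · 4/9 = 4/45, 1/5 · 64/81 = 64/405; these sum to 121/405.
By Bayes' rule, P(r = 1 | data) = (1/405) / (121/405) = 1/121.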